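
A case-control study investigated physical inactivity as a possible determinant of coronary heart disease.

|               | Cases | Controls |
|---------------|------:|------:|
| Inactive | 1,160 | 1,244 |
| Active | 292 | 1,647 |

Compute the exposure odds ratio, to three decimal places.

Cells: a = 1160, b = 1244, c = 292, d = 1647.
OR = (a·d)/(b·c) = (1160 × 1647) / (1244 × 292) = 1910520 / 363248 = 5.25955
The odds of coronary heart disease are about 5.26 times as high in the inactive group.

5.260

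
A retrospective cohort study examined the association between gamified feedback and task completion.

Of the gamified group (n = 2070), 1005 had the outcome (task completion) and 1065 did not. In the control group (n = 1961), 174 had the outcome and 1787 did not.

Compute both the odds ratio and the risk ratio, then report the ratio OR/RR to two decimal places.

From the description: a = 1005, b = 1065, c = 174, d = 1787.
OR = (1005·1787)/(1065·174) = 1795935/185310 = 9.69152
Risk in exposed = 1005/2070 = 0.48551; risk in unexposed = 174/1961 = 0.08873; RR = 5.47172
OR/RR = 9.69152 / 5.47172 = 1.77120
The outcome is not rare, so the OR lies further from 1 than the RR.

1.77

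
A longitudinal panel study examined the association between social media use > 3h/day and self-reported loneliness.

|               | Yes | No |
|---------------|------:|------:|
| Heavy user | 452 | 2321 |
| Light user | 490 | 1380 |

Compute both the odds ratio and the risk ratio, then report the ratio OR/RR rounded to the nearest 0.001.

Cells: a = 452, b = 2321, c = 490, d = 1380.
OR = (452·1380)/(2321·490) = 623760/1137290 = 0.54846
Risk in exposed = 452/2773 = 0.16300; risk in unexposed = 490/1870 = 0.26203; RR = 0.62206
OR/RR = 0.54846 / 0.62206 = 0.88168
The outcome is not rare, so the OR lies further from 1 than the RR.

0.882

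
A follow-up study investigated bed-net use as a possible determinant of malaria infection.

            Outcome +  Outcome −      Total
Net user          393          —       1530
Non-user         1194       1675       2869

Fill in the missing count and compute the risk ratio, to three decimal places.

0.617

The missing cell is in the exposed row: 1530 − 393 = 1137.
So a = 393, b = 1137, c = 1194, d = 1675.
RR = [a/(a+b)] / [c/(c+d)] = (393/1530) / (1194/2869) = 0.25686/0.41617 = 0.61720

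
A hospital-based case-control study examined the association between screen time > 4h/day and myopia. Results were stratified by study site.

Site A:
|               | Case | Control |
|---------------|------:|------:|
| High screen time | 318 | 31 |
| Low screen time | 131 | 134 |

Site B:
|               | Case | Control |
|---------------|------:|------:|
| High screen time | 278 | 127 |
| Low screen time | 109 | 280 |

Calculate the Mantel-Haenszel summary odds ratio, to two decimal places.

OR_MH = Σ(aᵢdᵢ/nᵢ) / Σ(bᵢcᵢ/nᵢ), where nᵢ is the stratum total.
Stratum 1 (Site A): n = 614; a·d/n = 318·134/614 = 69.4007; b·c/n = 31·131/614 = 6.6140
Stratum 2 (Site B): n = 794; a·d/n = 278·280/794 = 98.0353; b·c/n = 127·109/794 = 17.4345
OR_MH = (69.4007 + 98.0353) / (6.6140 + 17.4345) = 167.4359 / 24.0485 = 6.96242

6.96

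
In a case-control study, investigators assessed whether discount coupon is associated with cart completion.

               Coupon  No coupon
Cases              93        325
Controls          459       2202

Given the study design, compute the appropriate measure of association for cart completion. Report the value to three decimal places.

1.373

Reading the table with exposure as columns: a = 93 (Coupon, case), b = 459 (Coupon, non-case), c = 325 (No coupon, case), d = 2202.
This is a case-control study: participants were sampled on outcome status, so risks in the source population cannot be estimated directly — relative risk is not valid here. The odds ratio is the appropriate measure.
OR = (a·d)/(b·c) = (93 × 2202) / (459 × 325) = 204786 / 149175 = 1.37279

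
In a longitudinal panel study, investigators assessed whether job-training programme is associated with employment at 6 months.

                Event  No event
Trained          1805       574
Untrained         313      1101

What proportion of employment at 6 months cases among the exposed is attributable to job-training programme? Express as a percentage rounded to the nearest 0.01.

70.82

Cells: a = 1805, b = 574, c = 313, d = 1101.
Risk in exposed = 1805/2379 = 0.75872; risk in unexposed = 313/1414 = 0.22136.
RR = 0.75872/0.22136 = 3.42758
AR% = (RR − 1)/RR × 100 = (3.42758 − 1)/3.42758 × 100 = 70.8249%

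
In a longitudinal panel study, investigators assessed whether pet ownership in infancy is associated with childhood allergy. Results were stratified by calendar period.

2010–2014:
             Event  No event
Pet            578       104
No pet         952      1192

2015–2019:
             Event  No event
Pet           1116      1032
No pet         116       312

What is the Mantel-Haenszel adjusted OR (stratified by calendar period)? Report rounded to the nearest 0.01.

4.65

OR_MH = Σ(aᵢdᵢ/nᵢ) / Σ(bᵢcᵢ/nᵢ), where nᵢ is the stratum total.
Stratum 1 (2010–2014): n = 2826; a·d/n = 578·1192/2826 = 243.7990; b·c/n = 104·952/2826 = 35.0347
Stratum 2 (2015–2019): n = 2576; a·d/n = 1116·312/2576 = 135.1677; b·c/n = 1032·116/2576 = 46.4720
OR_MH = (243.7990 + 135.1677) / (35.0347 + 46.4720) = 378.9667 / 81.5067 = 4.64951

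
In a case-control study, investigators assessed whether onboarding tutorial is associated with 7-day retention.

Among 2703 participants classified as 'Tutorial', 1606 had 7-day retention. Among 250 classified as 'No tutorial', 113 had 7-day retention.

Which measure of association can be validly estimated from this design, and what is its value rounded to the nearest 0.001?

From the description: a = 1606, b = 1097, c = 113, d = 137.
This is a case-control study: participants were sampled on outcome status, so risks in the source population cannot be estimated directly — relative risk is not valid here. The odds ratio is the appropriate measure.
OR = (a·d)/(b·c) = (1606 × 137) / (1097 × 113) = 220022 / 123961 = 1.77493

1.775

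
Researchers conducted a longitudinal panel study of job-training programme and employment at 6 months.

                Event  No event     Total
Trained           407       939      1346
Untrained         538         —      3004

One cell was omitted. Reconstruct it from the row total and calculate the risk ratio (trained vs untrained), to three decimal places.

The missing cell is in the unexposed row: 3004 − 538 = 2466.
So a = 407, b = 939, c = 538, d = 2466.
RR = [a/(a+b)] / [c/(c+d)] = (407/1346) / (538/3004) = 0.30238/0.17909 = 1.68837

1.688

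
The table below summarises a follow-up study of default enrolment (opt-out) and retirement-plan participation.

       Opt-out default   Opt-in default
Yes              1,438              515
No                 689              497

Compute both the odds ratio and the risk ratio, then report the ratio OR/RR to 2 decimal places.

1.52

Reading the table with exposure as columns: a = 1438 (Opt-out default, case), b = 689 (Opt-out default, non-case), c = 515 (Opt-in default, case), d = 497.
OR = (1438·497)/(689·515) = 714686/354835 = 2.01414
Risk in exposed = 1438/2127 = 0.67607; risk in unexposed = 515/1012 = 0.50889; RR = 1.32851
OR/RR = 2.01414 / 1.32851 = 1.51609
The outcome is not rare, so the OR lies further from 1 than the RR.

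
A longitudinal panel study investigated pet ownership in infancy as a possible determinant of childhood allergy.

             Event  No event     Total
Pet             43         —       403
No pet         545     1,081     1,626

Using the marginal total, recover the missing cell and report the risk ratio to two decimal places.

The missing cell is in the exposed row: 403 − 43 = 360.
So a = 43, b = 360, c = 545, d = 1081.
RR = [a/(a+b)] / [c/(c+d)] = (43/403) / (545/1626) = 0.10670/0.33518 = 0.31834

0.32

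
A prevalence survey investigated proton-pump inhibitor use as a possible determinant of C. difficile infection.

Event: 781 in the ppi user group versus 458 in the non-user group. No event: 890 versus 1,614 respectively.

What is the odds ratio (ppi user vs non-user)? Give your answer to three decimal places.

From the description: a = 781, b = 890, c = 458, d = 1614.
OR = (a·d)/(b·c) = (781 × 1614) / (890 × 458) = 1260534 / 407620 = 3.09242
The odds of C. difficile infection are about 3.09 times as high in the ppi user group.

3.092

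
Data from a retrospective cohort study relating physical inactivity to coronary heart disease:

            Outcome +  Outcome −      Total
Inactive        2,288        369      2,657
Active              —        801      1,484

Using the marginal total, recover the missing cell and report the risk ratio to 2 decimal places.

1.87

The missing cell is in the unexposed row: 1484 − 801 = 683.
So a = 2288, b = 369, c = 683, d = 801.
RR = [a/(a+b)] / [c/(c+d)] = (2288/2657) / (683/1484) = 0.86112/0.46024 = 1.87102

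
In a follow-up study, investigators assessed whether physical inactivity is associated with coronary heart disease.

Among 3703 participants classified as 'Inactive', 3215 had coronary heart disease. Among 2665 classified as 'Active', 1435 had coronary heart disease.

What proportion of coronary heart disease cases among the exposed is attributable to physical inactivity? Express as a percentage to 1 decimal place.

From the description: a = 3215, b = 488, c = 1435, d = 1230.
Risk in exposed = 3215/3703 = 0.86821; risk in unexposed = 1435/2665 = 0.53846.
RR = 0.86821/0.53846 = 1.61240
AR% = (RR − 1)/RR × 100 = (1.61240 − 1)/1.61240 × 100 = 37.9806%

38.0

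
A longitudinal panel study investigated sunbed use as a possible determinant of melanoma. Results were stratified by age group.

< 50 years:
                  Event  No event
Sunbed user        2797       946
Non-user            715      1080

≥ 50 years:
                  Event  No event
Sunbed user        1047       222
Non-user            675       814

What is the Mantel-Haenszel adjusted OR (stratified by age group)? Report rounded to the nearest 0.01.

4.84

OR_MH = Σ(aᵢdᵢ/nᵢ) / Σ(bᵢcᵢ/nᵢ), where nᵢ is the stratum total.
Stratum 1 (< 50 years): n = 5538; a·d/n = 2797·1080/5538 = 545.4605; b·c/n = 946·715/5538 = 122.1362
Stratum 2 (≥ 50 years): n = 2758; a·d/n = 1047·814/2758 = 309.0131; b·c/n = 222·675/2758 = 54.3328
OR_MH = (545.4605 + 309.0131) / (122.1362 + 54.3328) = 854.4735 / 176.4690 = 4.84206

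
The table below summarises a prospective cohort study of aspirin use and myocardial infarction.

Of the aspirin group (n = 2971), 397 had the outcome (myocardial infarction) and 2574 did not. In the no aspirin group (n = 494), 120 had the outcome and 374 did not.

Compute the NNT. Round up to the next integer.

Risk in treated group = 397/2971 = 0.13363; risk in control = 120/494 = 0.24291.
Absolute risk reduction = 0.24291 − 0.13363 = 0.10929
NNT = 1 / ARR = 1 / 0.10929 = 9.150 → round up → 10

10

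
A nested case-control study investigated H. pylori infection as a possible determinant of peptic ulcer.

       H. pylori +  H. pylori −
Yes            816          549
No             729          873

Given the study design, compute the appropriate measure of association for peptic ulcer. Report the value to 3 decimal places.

Reading the table with exposure as columns: a = 816 (H. pylori +, case), b = 729 (H. pylori +, non-case), c = 549 (H. pylori −, case), d = 873.
This is a nested case-control study: participants were sampled on outcome status, so risks in the source population cannot be estimated directly — relative risk is not valid here. The odds ratio is the appropriate measure.
OR = (a·d)/(b·c) = (816 × 873) / (729 × 549) = 712368 / 400221 = 1.77994

1.780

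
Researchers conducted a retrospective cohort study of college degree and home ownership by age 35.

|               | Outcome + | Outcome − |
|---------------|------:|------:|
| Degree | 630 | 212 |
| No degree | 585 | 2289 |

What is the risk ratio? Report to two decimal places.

3.68

Cells: a = 630, b = 212, c = 585, d = 2289.
Risk in exposed = 630/842 = 0.74822; risk in unexposed = 585/2874 = 0.20355.
RR = 0.74822 / 0.20355 = 3.67586
The risk among the exposed is 3.68 times that among the unexposed.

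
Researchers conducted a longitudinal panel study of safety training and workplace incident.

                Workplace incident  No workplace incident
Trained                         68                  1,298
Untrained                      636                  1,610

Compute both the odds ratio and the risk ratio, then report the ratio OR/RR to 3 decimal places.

0.754

Cells: a = 68, b = 1298, c = 636, d = 1610.
OR = (68·1610)/(1298·636) = 109480/825528 = 0.13262
Risk in exposed = 68/1366 = 0.04978; risk in unexposed = 636/2246 = 0.28317; RR = 0.17580
OR/RR = 0.13262 / 0.17580 = 0.75438
The outcome is not rare, so the OR lies further from 1 than the RR.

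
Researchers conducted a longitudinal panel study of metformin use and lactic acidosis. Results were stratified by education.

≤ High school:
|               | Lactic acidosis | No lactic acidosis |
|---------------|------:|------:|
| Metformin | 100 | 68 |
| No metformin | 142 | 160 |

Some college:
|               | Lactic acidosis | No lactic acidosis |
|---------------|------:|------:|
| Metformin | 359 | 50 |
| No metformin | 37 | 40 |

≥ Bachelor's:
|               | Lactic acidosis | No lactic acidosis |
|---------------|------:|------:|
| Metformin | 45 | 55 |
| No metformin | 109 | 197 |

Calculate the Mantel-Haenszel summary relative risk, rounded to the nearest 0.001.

1.426

RR_MH = Σ(aᵢ·n₀ᵢ/nᵢ) / Σ(cᵢ·n₁ᵢ/nᵢ), with n₁ᵢ = aᵢ+bᵢ (exposed), n₀ᵢ = cᵢ+dᵢ (unexposed), nᵢ = n₁ᵢ+n₀ᵢ.
Stratum 1 (≤ High school): n₁ = 168, n₀ = 302, n = 470; a·n₀/n = 100·302/470 = 64.2553; c·n₁/n = 142·168/470 = 50.7574
Stratum 2 (Some college): n₁ = 409, n₀ = 77, n = 486; a·n₀/n = 359·77/486 = 56.8786; c·n₁/n = 37·409/486 = 31.1379
Stratum 3 (≥ Bachelor's): n₁ = 100, n₀ = 306, n = 406; a·n₀/n = 45·306/406 = 33.9163; c·n₁/n = 109·100/406 = 26.8473
RR_MH = (64.2553 + 56.8786 + 33.9163) / (50.7574 + 31.1379 + 26.8473) = 155.0502 / 108.7426 = 1.42585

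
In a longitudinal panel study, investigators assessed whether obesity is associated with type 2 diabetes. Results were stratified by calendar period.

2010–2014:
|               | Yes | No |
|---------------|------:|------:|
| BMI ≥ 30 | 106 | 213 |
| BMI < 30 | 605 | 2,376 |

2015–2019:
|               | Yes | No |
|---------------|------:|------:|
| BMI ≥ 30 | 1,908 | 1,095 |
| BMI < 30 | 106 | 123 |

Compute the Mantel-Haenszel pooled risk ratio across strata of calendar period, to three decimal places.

RR_MH = Σ(aᵢ·n₀ᵢ/nᵢ) / Σ(cᵢ·n₁ᵢ/nᵢ), with n₁ᵢ = aᵢ+bᵢ (exposed), n₀ᵢ = cᵢ+dᵢ (unexposed), nᵢ = n₁ᵢ+n₀ᵢ.
Stratum 1 (2010–2014): n₁ = 319, n₀ = 2981, n = 3300; a·n₀/n = 106·2981/3300 = 95.7533; c·n₁/n = 605·319/3300 = 58.4833
Stratum 2 (2015–2019): n₁ = 3003, n₀ = 229, n = 3232; a·n₀/n = 1908·229/3232 = 135.1894; c·n₁/n = 106·3003/3232 = 98.4895
RR_MH = (95.7533 + 135.1894) / (58.4833 + 98.4895) = 230.9427 / 156.9728 = 1.47123

1.471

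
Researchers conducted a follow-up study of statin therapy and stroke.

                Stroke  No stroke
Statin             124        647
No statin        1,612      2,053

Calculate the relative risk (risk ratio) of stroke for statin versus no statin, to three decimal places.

Cells: a = 124, b = 647, c = 1612, d = 2053.
Risk in exposed = 124/771 = 0.16083; risk in unexposed = 1612/3665 = 0.43984.
RR = 0.16083 / 0.43984 = 0.36566
The risk is 63% lower among the exposed than among the unexposed.

0.366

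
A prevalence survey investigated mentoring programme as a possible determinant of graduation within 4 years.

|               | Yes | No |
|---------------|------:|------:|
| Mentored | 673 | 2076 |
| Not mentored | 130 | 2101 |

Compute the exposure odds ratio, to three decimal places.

5.239

Cells: a = 673, b = 2076, c = 130, d = 2101.
OR = (a·d)/(b·c) = (673 × 2101) / (2076 × 130) = 1413973 / 269880 = 5.23927
The odds of graduation within 4 years are about 5.24 times as high in the mentored group.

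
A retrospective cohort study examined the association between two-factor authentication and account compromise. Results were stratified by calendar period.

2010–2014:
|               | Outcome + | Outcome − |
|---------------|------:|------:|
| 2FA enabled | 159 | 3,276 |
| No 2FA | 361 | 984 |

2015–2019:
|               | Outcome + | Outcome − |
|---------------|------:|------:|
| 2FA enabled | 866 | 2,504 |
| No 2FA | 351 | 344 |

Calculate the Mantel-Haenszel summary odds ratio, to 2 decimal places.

0.23

OR_MH = Σ(aᵢdᵢ/nᵢ) / Σ(bᵢcᵢ/nᵢ), where nᵢ is the stratum total.
Stratum 1 (2010–2014): n = 4780; a·d/n = 159·984/4780 = 32.7314; b·c/n = 3276·361/4780 = 247.4134
Stratum 2 (2015–2019): n = 4065; a·d/n = 866·344/4065 = 73.2851; b·c/n = 2504·351/4065 = 216.2125
OR_MH = (32.7314 + 73.2851) / (247.4134 + 216.2125) = 106.0165 / 463.6259 = 0.22867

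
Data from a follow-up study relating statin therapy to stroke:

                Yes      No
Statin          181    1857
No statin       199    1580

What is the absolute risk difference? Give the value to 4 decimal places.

Cells: a = 181, b = 1857, c = 199, d = 1580.
Risk in exposed = 181/2038 = 0.088813; risk in unexposed = 199/1779 = 0.111861.
Risk difference = 0.088813 − 0.111861 = -0.023048

-0.0230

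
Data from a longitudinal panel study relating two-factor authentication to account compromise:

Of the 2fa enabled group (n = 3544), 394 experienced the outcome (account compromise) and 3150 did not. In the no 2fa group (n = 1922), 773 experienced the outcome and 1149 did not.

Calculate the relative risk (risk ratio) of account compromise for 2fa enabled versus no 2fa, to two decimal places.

From the description: a = 394, b = 3150, c = 773, d = 1149.
Risk in exposed = 394/3544 = 0.11117; risk in unexposed = 773/1922 = 0.40219.
RR = 0.11117 / 0.40219 = 0.27642
The risk is 72% lower among the exposed than among the unexposed.

0.28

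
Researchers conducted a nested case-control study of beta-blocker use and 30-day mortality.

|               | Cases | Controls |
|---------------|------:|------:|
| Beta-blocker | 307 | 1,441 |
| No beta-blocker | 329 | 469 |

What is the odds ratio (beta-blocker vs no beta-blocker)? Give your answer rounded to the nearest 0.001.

0.304

Cells: a = 307, b = 1441, c = 329, d = 469.
OR = (a·d)/(b·c) = (307 × 469) / (1441 × 329) = 143983 / 474089 = 0.30370
Exposure is associated with lower odds of 30-day mortality (OR = 0.30 < 1).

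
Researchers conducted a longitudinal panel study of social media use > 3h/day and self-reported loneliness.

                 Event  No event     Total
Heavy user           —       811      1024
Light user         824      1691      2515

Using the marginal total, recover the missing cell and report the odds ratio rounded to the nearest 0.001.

The missing cell is in the exposed row: 1024 − 811 = 213.
So a = 213, b = 811, c = 824, d = 1691.
OR = (a·d)/(b·c) = (213 × 1691) / (811 × 824) = 360183 / 668264 = 0.53898

0.539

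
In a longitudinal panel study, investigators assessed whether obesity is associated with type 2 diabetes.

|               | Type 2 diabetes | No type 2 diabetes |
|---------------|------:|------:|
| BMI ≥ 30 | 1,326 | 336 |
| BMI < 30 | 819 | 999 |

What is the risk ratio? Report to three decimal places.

1.771

Cells: a = 1326, b = 336, c = 819, d = 999.
Risk in exposed = 1326/1662 = 0.79783; risk in unexposed = 819/1818 = 0.45050.
RR = 0.79783 / 0.45050 = 1.77102
The risk among the exposed is 1.77 times that among the unexposed.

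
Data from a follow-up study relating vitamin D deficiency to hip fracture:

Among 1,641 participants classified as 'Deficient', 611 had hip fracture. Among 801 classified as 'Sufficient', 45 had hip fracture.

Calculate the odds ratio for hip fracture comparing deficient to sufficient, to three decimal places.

From the description: a = 611, b = 1030, c = 45, d = 756.
OR = (a·d)/(b·c) = (611 × 756) / (1030 × 45) = 461916 / 46350 = 9.96583
The odds of hip fracture are about 9.97 times as high in the deficient group.

9.966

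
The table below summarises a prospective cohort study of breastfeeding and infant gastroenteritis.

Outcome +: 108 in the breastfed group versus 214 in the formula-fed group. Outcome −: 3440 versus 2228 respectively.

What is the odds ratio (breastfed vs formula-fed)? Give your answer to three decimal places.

0.327

From the description: a = 108, b = 3440, c = 214, d = 2228.
OR = (a·d)/(b·c) = (108 × 2228) / (3440 × 214) = 240624 / 736160 = 0.32686
Exposure is associated with lower odds of infant gastroenteritis (OR = 0.33 < 1).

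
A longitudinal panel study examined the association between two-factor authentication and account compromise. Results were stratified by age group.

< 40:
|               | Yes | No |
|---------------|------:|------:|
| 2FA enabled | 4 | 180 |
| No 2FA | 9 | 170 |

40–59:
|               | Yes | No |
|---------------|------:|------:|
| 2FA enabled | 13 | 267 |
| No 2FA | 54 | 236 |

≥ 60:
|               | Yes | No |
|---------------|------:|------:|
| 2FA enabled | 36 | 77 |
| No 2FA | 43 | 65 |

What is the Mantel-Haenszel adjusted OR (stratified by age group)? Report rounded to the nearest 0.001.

OR_MH = Σ(aᵢdᵢ/nᵢ) / Σ(bᵢcᵢ/nᵢ), where nᵢ is the stratum total.
Stratum 1 (< 40): n = 363; a·d/n = 4·170/363 = 1.8733; b·c/n = 180·9/363 = 4.4628
Stratum 2 (40–59): n = 570; a·d/n = 13·236/570 = 5.3825; b·c/n = 267·54/570 = 25.2947
Stratum 3 (≥ 60): n = 221; a·d/n = 36·65/221 = 10.5882; b·c/n = 77·43/221 = 14.9819
OR_MH = (1.8733 + 5.3825 + 10.5882) / (4.4628 + 25.2947 + 14.9819) = 17.8440 / 44.7394 = 0.39884

0.399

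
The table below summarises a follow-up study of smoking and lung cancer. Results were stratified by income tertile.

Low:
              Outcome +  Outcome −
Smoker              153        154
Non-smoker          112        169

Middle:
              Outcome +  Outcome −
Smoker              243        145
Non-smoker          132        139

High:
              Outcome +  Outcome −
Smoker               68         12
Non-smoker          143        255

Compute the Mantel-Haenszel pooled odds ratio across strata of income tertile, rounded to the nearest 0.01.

OR_MH = Σ(aᵢdᵢ/nᵢ) / Σ(bᵢcᵢ/nᵢ), where nᵢ is the stratum total.
Stratum 1 (Low): n = 588; a·d/n = 153·169/588 = 43.9745; b·c/n = 154·112/588 = 29.3333
Stratum 2 (Middle): n = 659; a·d/n = 243·139/659 = 51.2549; b·c/n = 145·132/659 = 29.0440
Stratum 3 (High): n = 478; a·d/n = 68·255/478 = 36.2762; b·c/n = 12·143/478 = 3.5900
OR_MH = (43.9745 + 51.2549 + 36.2762) / (29.3333 + 29.0440 + 3.5900) = 131.5056 / 61.9673 = 2.12218

2.12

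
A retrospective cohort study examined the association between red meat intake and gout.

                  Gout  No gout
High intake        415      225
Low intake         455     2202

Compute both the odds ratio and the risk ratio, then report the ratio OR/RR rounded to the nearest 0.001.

2.357

Cells: a = 415, b = 225, c = 455, d = 2202.
OR = (415·2202)/(225·455) = 913830/102375 = 8.92630
Risk in exposed = 415/640 = 0.64844; risk in unexposed = 455/2657 = 0.17125; RR = 3.78659
OR/RR = 8.92630 / 3.78659 = 2.35735
The outcome is not rare, so the OR lies further from 1 than the RR.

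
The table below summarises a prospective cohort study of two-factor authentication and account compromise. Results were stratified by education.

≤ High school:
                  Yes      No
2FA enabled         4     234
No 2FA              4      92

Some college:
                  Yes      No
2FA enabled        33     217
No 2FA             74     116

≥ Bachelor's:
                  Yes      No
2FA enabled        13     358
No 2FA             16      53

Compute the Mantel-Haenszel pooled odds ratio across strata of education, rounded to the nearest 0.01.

0.22

OR_MH = Σ(aᵢdᵢ/nᵢ) / Σ(bᵢcᵢ/nᵢ), where nᵢ is the stratum total.
Stratum 1 (≤ High school): n = 334; a·d/n = 4·92/334 = 1.1018; b·c/n = 234·4/334 = 2.8024
Stratum 2 (Some college): n = 440; a·d/n = 33·116/440 = 8.7000; b·c/n = 217·74/440 = 36.4955
Stratum 3 (≥ Bachelor's): n = 440; a·d/n = 13·53/440 = 1.5659; b·c/n = 358·16/440 = 13.0182
OR_MH = (1.1018 + 8.7000 + 1.5659) / (2.8024 + 36.4955 + 13.0182) = 11.3677 / 52.3160 = 0.21729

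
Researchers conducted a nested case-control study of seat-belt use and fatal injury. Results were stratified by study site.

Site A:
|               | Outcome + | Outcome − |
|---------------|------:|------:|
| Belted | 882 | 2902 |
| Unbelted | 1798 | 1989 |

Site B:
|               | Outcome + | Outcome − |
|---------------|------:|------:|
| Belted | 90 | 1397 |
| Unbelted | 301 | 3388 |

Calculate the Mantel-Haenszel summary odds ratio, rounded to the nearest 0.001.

OR_MH = Σ(aᵢdᵢ/nᵢ) / Σ(bᵢcᵢ/nᵢ), where nᵢ is the stratum total.
Stratum 1 (Site A): n = 7571; a·d/n = 882·1989/7571 = 231.7129; b·c/n = 2902·1798/7571 = 689.1819
Stratum 2 (Site B): n = 5176; a·d/n = 90·3388/5176 = 58.9104; b·c/n = 1397·301/5176 = 81.2398
OR_MH = (231.7129 + 58.9104) / (689.1819 + 81.2398) = 290.6232 / 770.4216 = 0.37723

0.377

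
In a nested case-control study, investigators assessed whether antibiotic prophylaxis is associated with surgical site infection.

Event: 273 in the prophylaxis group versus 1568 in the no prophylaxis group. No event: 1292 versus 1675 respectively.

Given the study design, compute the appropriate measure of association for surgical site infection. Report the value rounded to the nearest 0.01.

From the description: a = 273, b = 1292, c = 1568, d = 1675.
This is a nested case-control study: participants were sampled on outcome status, so risks in the source population cannot be estimated directly — relative risk is not valid here. The odds ratio is the appropriate measure.
OR = (a·d)/(b·c) = (273 × 1675) / (1292 × 1568) = 457275 / 2025856 = 0.22572

0.23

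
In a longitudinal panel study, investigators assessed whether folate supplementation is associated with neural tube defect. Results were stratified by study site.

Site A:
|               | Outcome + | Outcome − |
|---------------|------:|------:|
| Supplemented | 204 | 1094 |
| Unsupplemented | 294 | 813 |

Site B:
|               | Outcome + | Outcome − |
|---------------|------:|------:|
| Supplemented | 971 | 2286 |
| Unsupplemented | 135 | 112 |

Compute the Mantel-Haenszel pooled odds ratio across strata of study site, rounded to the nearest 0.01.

OR_MH = Σ(aᵢdᵢ/nᵢ) / Σ(bᵢcᵢ/nᵢ), where nᵢ is the stratum total.
Stratum 1 (Site A): n = 2405; a·d/n = 204·813/2405 = 68.9613; b·c/n = 1094·294/2405 = 133.7364
Stratum 2 (Site B): n = 3504; a·d/n = 971·112/3504 = 31.0365; b·c/n = 2286·135/3504 = 88.0736
OR_MH = (68.9613 + 31.0365) / (133.7364 + 88.0736) = 99.9979 / 221.8100 = 0.45083

0.45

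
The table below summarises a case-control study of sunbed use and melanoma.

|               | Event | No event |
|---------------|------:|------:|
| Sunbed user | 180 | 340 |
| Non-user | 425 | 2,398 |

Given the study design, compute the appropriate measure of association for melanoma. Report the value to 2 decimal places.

Cells: a = 180, b = 340, c = 425, d = 2398.
This is a case-control study: participants were sampled on outcome status, so risks in the source population cannot be estimated directly — relative risk is not valid here. The odds ratio is the appropriate measure.
OR = (a·d)/(b·c) = (180 × 2398) / (340 × 425) = 431640 / 144500 = 2.98713

2.99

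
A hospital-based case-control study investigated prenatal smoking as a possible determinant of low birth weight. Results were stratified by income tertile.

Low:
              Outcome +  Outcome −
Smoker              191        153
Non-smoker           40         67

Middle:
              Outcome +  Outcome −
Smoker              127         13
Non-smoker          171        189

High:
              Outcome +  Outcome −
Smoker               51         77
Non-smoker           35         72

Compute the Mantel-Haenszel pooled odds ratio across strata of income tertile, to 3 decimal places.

3.121

OR_MH = Σ(aᵢdᵢ/nᵢ) / Σ(bᵢcᵢ/nᵢ), where nᵢ is the stratum total.
Stratum 1 (Low): n = 451; a·d/n = 191·67/451 = 28.3747; b·c/n = 153·40/451 = 13.5698
Stratum 2 (Middle): n = 500; a·d/n = 127·189/500 = 48.0060; b·c/n = 13·171/500 = 4.4460
Stratum 3 (High): n = 235; a·d/n = 51·72/235 = 15.6255; b·c/n = 77·35/235 = 11.4681
OR_MH = (28.3747 + 48.0060 + 15.6255) / (13.5698 + 4.4460 + 11.4681) = 92.0063 / 29.4839 = 3.12056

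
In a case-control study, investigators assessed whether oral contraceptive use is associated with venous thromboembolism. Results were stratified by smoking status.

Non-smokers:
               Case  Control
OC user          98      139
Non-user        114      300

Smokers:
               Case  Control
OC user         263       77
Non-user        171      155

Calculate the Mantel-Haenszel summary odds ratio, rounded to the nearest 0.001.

OR_MH = Σ(aᵢdᵢ/nᵢ) / Σ(bᵢcᵢ/nᵢ), where nᵢ is the stratum total.
Stratum 1 (Non-smokers): n = 651; a·d/n = 98·300/651 = 45.1613; b·c/n = 139·114/651 = 24.3410
Stratum 2 (Smokers): n = 666; a·d/n = 263·155/666 = 61.2087; b·c/n = 77·171/666 = 19.7703
OR_MH = (45.1613 + 61.2087) / (24.3410 + 19.7703) = 106.3700 / 44.1113 = 2.41140

2.411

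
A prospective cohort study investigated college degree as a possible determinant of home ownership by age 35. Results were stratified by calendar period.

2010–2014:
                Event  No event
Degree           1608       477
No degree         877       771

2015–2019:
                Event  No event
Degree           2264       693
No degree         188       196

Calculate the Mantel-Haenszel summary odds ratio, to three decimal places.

3.078

OR_MH = Σ(aᵢdᵢ/nᵢ) / Σ(bᵢcᵢ/nᵢ), where nᵢ is the stratum total.
Stratum 1 (2010–2014): n = 3733; a·d/n = 1608·771/3733 = 332.1104; b·c/n = 477·877/3733 = 112.0624
Stratum 2 (2015–2019): n = 3341; a·d/n = 2264·196/3341 = 132.8177; b·c/n = 693·188/3341 = 38.9955
OR_MH = (332.1104 + 132.8177) / (112.0624 + 38.9955) = 464.9281 / 151.0579 = 3.07781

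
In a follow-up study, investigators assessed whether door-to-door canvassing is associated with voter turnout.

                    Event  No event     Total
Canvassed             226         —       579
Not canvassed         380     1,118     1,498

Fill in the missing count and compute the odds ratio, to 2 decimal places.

The missing cell is in the exposed row: 579 − 226 = 353.
So a = 226, b = 353, c = 380, d = 1118.
OR = (a·d)/(b·c) = (226 × 1118) / (353 × 380) = 252668 / 134140 = 1.88361

1.88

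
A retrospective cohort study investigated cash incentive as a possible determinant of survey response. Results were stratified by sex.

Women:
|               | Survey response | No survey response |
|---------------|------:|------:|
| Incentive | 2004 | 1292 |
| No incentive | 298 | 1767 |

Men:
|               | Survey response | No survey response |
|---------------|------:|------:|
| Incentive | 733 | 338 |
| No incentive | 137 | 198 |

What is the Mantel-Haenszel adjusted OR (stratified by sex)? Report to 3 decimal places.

OR_MH = Σ(aᵢdᵢ/nᵢ) / Σ(bᵢcᵢ/nᵢ), where nᵢ is the stratum total.
Stratum 1 (Women): n = 5361; a·d/n = 2004·1767/5361 = 660.5238; b·c/n = 1292·298/5361 = 71.8179
Stratum 2 (Men): n = 1406; a·d/n = 733·198/1406 = 103.2248; b·c/n = 338·137/1406 = 32.9346
OR_MH = (660.5238 + 103.2248) / (71.8179 + 32.9346) = 763.7485 / 104.7525 = 7.29098

7.291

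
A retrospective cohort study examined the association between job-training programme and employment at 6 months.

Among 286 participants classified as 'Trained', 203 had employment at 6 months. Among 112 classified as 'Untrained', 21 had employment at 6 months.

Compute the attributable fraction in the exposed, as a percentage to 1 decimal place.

From the description: a = 203, b = 83, c = 21, d = 91.
Risk in exposed = 203/286 = 0.70979; risk in unexposed = 21/112 = 0.18750.
RR = 0.70979/0.18750 = 3.78555
AR% = (RR − 1)/RR × 100 = (3.78555 − 1)/3.78555 × 100 = 73.5837%

73.6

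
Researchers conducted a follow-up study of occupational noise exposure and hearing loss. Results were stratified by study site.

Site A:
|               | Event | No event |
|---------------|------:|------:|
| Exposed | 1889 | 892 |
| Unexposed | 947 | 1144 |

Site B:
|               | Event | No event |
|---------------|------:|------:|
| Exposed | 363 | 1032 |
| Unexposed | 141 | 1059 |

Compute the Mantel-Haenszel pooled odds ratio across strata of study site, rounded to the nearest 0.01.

2.58

OR_MH = Σ(aᵢdᵢ/nᵢ) / Σ(bᵢcᵢ/nᵢ), where nᵢ is the stratum total.
Stratum 1 (Site A): n = 4872; a·d/n = 1889·1144/4872 = 443.5583; b·c/n = 892·947/4872 = 173.3834
Stratum 2 (Site B): n = 2595; a·d/n = 363·1059/2595 = 148.1376; b·c/n = 1032·141/2595 = 56.0740
OR_MH = (443.5583 + 148.1376) / (173.3834 + 56.0740) = 591.6959 / 229.4574 = 2.57867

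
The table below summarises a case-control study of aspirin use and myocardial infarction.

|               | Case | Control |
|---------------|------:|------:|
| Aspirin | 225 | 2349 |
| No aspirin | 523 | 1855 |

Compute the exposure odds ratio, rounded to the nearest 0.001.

Cells: a = 225, b = 2349, c = 523, d = 1855.
OR = (a·d)/(b·c) = (225 × 1855) / (2349 × 523) = 417375 / 1228527 = 0.33974
Exposure is associated with lower odds of myocardial infarction (OR = 0.34 < 1).

0.340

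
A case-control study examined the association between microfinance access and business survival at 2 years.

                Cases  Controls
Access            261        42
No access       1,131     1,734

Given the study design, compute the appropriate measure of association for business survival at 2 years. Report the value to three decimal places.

Cells: a = 261, b = 42, c = 1131, d = 1734.
This is a case-control study: participants were sampled on outcome status, so risks in the source population cannot be estimated directly — relative risk is not valid here. The odds ratio is the appropriate measure.
OR = (a·d)/(b·c) = (261 × 1734) / (42 × 1131) = 452574 / 47502 = 9.52747

9.527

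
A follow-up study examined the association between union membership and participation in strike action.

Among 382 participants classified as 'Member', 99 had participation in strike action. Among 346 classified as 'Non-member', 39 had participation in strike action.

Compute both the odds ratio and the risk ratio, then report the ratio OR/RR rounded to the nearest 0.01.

1.20

From the description: a = 99, b = 283, c = 39, d = 307.
OR = (99·307)/(283·39) = 30393/11037 = 2.75374
Risk in exposed = 99/382 = 0.25916; risk in unexposed = 39/346 = 0.11272; RR = 2.29923
OR/RR = 2.75374 / 2.29923 = 1.19768
The outcome is not rare, so the OR lies further from 1 than the RR.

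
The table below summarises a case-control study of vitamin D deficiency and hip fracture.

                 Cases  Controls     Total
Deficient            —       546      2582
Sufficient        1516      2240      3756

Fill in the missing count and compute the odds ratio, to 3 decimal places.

5.510

The missing cell is in the exposed row: 2582 − 546 = 2036.
So a = 2036, b = 546, c = 1516, d = 2240.
OR = (a·d)/(b·c) = (2036 × 2240) / (546 × 1516) = 4560640 / 827736 = 5.50978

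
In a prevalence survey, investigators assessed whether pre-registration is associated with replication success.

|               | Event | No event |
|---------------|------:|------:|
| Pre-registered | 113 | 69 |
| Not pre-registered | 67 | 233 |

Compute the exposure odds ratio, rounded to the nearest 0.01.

5.70

Cells: a = 113, b = 69, c = 67, d = 233.
OR = (a·d)/(b·c) = (113 × 233) / (69 × 67) = 26329 / 4623 = 5.69522
The odds of replication success are about 5.70 times as high in the pre-registered group.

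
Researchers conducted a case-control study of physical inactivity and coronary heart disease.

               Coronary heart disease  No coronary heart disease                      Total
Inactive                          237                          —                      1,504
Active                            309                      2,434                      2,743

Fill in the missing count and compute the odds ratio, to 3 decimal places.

The missing cell is in the exposed row: 1504 − 237 = 1267.
So a = 237, b = 1267, c = 309, d = 2434.
OR = (a·d)/(b·c) = (237 × 2434) / (1267 × 309) = 576858 / 391503 = 1.47344

1.473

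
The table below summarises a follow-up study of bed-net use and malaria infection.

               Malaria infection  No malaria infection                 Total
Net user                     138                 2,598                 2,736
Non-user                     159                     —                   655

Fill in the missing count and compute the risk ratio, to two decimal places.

0.21

The missing cell is in the unexposed row: 655 − 159 = 496.
So a = 138, b = 2598, c = 159, d = 496.
RR = [a/(a+b)] / [c/(c+d)] = (138/2736) / (159/655) = 0.05044/0.24275 = 0.20778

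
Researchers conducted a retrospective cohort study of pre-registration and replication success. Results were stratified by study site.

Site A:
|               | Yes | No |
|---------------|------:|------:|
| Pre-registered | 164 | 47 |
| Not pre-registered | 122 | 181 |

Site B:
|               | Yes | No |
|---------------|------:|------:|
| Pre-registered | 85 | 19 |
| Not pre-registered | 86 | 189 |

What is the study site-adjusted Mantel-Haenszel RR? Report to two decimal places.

RR_MH = Σ(aᵢ·n₀ᵢ/nᵢ) / Σ(cᵢ·n₁ᵢ/nᵢ), with n₁ᵢ = aᵢ+bᵢ (exposed), n₀ᵢ = cᵢ+dᵢ (unexposed), nᵢ = n₁ᵢ+n₀ᵢ.
Stratum 1 (Site A): n₁ = 211, n₀ = 303, n = 514; a·n₀/n = 164·303/514 = 96.6770; c·n₁/n = 122·211/514 = 50.0817
Stratum 2 (Site B): n₁ = 104, n₀ = 275, n = 379; a·n₀/n = 85·275/379 = 61.6755; c·n₁/n = 86·104/379 = 23.5989
RR_MH = (96.6770 + 61.6755) / (50.0817 + 23.5989) = 158.3525 / 73.6807 = 2.14917

2.15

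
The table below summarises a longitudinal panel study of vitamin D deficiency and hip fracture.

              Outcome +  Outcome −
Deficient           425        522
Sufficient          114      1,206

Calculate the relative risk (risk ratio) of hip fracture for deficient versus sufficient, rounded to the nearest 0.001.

5.196

Cells: a = 425, b = 522, c = 114, d = 1206.
Risk in exposed = 425/947 = 0.44879; risk in unexposed = 114/1320 = 0.08636.
RR = 0.44879 / 0.08636 = 5.19647
The risk among the exposed is 5.20 times that among the unexposed.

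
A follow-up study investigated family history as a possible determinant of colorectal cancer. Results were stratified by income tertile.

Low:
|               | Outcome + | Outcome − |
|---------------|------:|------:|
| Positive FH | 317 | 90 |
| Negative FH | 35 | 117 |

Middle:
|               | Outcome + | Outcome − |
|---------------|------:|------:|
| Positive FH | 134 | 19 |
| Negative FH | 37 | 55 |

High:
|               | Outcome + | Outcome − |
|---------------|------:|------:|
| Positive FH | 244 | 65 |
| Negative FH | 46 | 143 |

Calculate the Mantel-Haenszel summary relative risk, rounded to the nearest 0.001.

2.970

RR_MH = Σ(aᵢ·n₀ᵢ/nᵢ) / Σ(cᵢ·n₁ᵢ/nᵢ), with n₁ᵢ = aᵢ+bᵢ (exposed), n₀ᵢ = cᵢ+dᵢ (unexposed), nᵢ = n₁ᵢ+n₀ᵢ.
Stratum 1 (Low): n₁ = 407, n₀ = 152, n = 559; a·n₀/n = 317·152/559 = 86.1968; c·n₁/n = 35·407/559 = 25.4830
Stratum 2 (Middle): n₁ = 153, n₀ = 92, n = 245; a·n₀/n = 134·92/245 = 50.3184; c·n₁/n = 37·153/245 = 23.1061
Stratum 3 (High): n₁ = 309, n₀ = 189, n = 498; a·n₀/n = 244·189/498 = 92.6024; c·n₁/n = 46·309/498 = 28.5422
RR_MH = (86.1968 + 50.3184 + 92.6024) / (25.4830 + 23.1061 + 28.5422) = 229.1176 / 77.1313 = 2.97049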